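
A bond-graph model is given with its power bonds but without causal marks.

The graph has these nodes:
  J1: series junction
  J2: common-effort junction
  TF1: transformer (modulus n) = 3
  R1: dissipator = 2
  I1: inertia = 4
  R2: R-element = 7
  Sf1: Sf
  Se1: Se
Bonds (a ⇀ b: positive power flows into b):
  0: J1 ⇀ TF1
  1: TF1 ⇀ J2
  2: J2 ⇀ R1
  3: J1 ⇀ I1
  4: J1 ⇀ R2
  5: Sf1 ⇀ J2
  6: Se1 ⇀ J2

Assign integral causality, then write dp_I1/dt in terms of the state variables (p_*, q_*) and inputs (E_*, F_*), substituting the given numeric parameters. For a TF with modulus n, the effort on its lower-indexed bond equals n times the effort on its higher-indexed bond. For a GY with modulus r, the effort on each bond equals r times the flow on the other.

b5 stroke→Sf1  (Sf1 (Sf) sets flow on bond)
b6 stroke→J2  (Se1: effort source, stroke at far end)
b1 stroke→TF1  (0-jn J2 has e-setter on 6)
b2 stroke→R1  (0-jn J2 has e-setter on 6)
b0 stroke→J1  (through TF1, causality passes straight; one stroke at TF1)
b3 stroke→I1  (I1 outputs flow p/I1)
b4 stroke→J1  (J1 flow already set via bond 3)

dp_I1/dt = -3*E_Se1 - 7*p_I1/4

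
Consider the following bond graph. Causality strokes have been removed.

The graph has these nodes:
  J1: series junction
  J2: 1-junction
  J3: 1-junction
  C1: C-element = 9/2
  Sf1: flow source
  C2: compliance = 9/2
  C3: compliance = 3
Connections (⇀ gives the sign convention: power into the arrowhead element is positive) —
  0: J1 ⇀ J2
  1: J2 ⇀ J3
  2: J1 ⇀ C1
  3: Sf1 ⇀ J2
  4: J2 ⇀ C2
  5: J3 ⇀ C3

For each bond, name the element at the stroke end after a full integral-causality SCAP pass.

bond 0 stroke at J2
bond 1 stroke at J2
bond 2 stroke at J1
bond 3 stroke at Sf1
bond 4 stroke at J2
bond 5 stroke at J3

bond 3 |Sf1  (Sf1 (Sf) sets flow on bond)
bond 0 |J2  (J2: bond 3 brought flow, rest push out)
bond 1 |J2  (J2 flow already set via bond 3)
bond 4 |J2  (J2 flow already set via bond 3)
bond 5 |J3  (J3 flow already set via bond 1)
bond 2 |J1  (common-f at J1 fixed by 0)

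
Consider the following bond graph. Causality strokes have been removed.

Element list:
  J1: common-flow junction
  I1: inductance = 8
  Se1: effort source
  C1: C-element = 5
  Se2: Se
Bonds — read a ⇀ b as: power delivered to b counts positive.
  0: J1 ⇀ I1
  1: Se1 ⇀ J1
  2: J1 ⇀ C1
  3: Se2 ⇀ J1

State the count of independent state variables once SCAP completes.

#1 stroke at J1  (Se1: effort source, stroke at far end)
#3 stroke at J1  (source Se2 imposes e)
#0 stroke at I1  (I1: I, integral causality)
#2 stroke at J1  (J1 flow already set via bond 0)

2  (C1, I1 all integral)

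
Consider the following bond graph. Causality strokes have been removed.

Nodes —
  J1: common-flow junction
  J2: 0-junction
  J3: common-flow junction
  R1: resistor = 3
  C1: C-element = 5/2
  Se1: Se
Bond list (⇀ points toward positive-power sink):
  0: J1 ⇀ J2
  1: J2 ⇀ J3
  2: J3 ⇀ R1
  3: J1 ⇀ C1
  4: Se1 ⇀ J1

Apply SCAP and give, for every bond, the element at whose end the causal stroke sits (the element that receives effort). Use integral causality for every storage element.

#4 stroke→J1  (Se1 (Se) sets effort on bond)
#3 stroke→J1  (C1 integral (e out))
#0 stroke→J2  (only one flow-in slot at J1)
#1 stroke→J3  (J2 effort already set via bond 0)
#2 stroke→R1  (closing 1-jn rule on J3)

β0 →J2
β1 →J3
β2 →R1
β3 →J1
β4 →J1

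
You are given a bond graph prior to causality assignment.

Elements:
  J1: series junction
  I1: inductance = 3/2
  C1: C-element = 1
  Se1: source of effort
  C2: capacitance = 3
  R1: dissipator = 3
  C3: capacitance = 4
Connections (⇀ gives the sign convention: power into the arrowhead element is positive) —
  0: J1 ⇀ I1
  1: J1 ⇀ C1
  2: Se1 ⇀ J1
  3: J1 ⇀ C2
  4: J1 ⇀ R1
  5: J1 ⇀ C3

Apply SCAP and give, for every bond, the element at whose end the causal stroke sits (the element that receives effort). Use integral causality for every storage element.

b0 |I1
b1 |J1
b2 |J1
b3 |J1
b4 |J1
b5 |J1

bond 2 stroke at J1  (Se1 fixes effort; stroke away)
bond 0 stroke at I1  (I1 integral (f out))
bond 1 stroke at J1  (J1: bond 0 brought flow, rest push out)
bond 3 stroke at J1  (J1 flow already set via bond 0)
bond 4 stroke at J1  (1-jn J1 has f-setter on 0)
bond 5 stroke at J1  (1-jn J1 has f-setter on 0)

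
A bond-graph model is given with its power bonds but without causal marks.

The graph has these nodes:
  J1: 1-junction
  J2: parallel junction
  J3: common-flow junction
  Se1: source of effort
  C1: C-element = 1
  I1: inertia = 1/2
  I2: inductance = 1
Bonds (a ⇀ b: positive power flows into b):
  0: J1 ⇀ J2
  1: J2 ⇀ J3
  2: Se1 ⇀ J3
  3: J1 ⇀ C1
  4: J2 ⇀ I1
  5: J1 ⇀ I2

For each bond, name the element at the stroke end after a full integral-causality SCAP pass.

#0 stroke→J1
#1 stroke→J2
#2 stroke→J3
#3 stroke→J1
#4 stroke→I1
#5 stroke→I2

bond 2 |J3  (Se1 (Se) sets effort on bond)
bond 1 |J2  (only one flow-in slot at J3)
bond 0 |J1  (J2 effort already set via bond 1)
bond 4 |I1  (0-jn J2 has e-setter on 1)
bond 3 |J1  (C1: C, integral causality)
bond 5 |I2  (closing 1-jn rule on J1)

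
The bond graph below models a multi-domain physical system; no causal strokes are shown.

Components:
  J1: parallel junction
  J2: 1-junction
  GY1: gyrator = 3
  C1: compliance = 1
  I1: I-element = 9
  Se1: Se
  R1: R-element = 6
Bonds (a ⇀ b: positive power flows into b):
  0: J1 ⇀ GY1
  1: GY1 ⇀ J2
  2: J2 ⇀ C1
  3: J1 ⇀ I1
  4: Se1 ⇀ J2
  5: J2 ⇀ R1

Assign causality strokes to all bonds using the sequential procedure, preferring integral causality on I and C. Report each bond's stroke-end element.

β0 stroke at J1
β1 stroke at J2
β2 stroke at J2
β3 stroke at I1
β4 stroke at J2
β5 stroke at R1

β4 |J2  (Se1: effort source, stroke at far end)
β2 |J2  (prefer integral on C1)
β3 |I1  (I1: I, integral causality)
β0 |J1  (only one effort-in slot at J1)
β1 |J2  (GY1 both-in/both-out from 0)
β5 |R1  (J2: last free bond brings flow in)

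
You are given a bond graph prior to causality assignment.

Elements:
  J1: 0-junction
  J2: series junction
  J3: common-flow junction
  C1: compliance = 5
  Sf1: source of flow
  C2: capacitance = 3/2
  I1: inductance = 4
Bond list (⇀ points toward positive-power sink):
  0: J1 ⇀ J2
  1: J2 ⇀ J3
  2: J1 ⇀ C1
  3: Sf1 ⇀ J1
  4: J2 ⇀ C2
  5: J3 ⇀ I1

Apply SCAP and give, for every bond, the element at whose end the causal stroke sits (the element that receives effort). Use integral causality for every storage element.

#3 stroke at Sf1  (source Sf1 imposes f)
#2 stroke at J1  (C1 integral (e out))
#0 stroke at J2  (J1 effort already set via bond 2)
#4 stroke at J2  (C2 integral (e out))
#1 stroke at J3  (J2: last free bond brings flow in)
#5 stroke at I1  (J3: last free bond brings flow in)

β0 stroke→J2
β1 stroke→J3
β2 stroke→J1
β3 stroke→Sf1
β4 stroke→J2
β5 stroke→I1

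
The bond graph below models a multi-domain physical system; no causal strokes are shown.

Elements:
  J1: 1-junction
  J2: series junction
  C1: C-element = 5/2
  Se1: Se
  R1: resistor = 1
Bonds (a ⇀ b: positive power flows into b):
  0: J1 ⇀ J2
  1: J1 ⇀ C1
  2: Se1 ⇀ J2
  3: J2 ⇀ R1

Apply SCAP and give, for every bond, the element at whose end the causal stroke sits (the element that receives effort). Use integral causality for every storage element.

#0 stroke→J2
#1 stroke→J1
#2 stroke→J2
#3 stroke→R1

#2 stroke→J2  (Se1 fixes effort; stroke away)
#1 stroke→J1  (C1 integral (e out))
#0 stroke→J2  (closing 1-jn rule on J1)
#3 stroke→R1  (only one flow-in slot at J2)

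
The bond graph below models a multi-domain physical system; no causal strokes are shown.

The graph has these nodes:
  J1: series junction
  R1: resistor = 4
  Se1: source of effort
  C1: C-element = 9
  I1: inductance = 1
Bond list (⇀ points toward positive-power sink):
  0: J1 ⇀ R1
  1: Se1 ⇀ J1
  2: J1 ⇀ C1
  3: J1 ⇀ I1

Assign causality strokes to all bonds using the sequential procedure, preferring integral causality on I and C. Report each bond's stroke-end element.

bond 0 →J1
bond 1 →J1
bond 2 →J1
bond 3 →I1

#1 →J1  (Se1 (Se) sets effort on bond)
#2 →J1  (C1: C, integral causality)
#3 →I1  (prefer integral on I1)
#0 →J1  (J1: bond 3 brought flow, rest push out)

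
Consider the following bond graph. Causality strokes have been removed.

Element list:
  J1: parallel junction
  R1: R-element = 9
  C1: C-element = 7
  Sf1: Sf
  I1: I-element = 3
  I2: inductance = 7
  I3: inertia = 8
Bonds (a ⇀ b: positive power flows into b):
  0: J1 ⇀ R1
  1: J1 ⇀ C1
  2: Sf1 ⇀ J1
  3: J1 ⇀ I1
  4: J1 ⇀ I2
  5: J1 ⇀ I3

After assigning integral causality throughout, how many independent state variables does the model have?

b2 stroke→Sf1  (Sf1 fixes flow; stroke at Sf1)
b1 stroke→J1  (prefer integral on C1)
b0 stroke→R1  (common-e at J1 fixed by 1)
b3 stroke→I1  (J1: bond 1 brought effort, rest push out)
b4 stroke→I2  (0-jn J1 has e-setter on 1)
b5 stroke→I3  (J1: bond 1 brought effort, rest push out)

4  (C1, I1, I2, I3 all integral)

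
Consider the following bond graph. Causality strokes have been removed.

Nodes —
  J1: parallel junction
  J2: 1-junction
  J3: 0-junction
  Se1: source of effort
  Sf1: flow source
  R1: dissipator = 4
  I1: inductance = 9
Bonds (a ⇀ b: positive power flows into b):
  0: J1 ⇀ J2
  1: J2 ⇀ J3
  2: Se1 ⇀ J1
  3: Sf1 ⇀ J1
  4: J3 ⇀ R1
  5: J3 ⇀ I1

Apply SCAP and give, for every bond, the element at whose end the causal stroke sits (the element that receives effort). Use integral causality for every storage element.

#0 stroke at J2
#1 stroke at J3
#2 stroke at J1
#3 stroke at Sf1
#4 stroke at R1
#5 stroke at I1

bond 2 stroke at J1  (Se1 (Se) sets effort on bond)
bond 3 stroke at Sf1  (Sf1: flow source, stroke at near end)
bond 0 stroke at J2  (0-jn J1 has e-setter on 2)
bond 1 stroke at J3  (J2: last free bond brings flow in)
bond 4 stroke at R1  (0-jn J3 has e-setter on 1)
bond 5 stroke at I1  (0-jn J3 has e-setter on 1)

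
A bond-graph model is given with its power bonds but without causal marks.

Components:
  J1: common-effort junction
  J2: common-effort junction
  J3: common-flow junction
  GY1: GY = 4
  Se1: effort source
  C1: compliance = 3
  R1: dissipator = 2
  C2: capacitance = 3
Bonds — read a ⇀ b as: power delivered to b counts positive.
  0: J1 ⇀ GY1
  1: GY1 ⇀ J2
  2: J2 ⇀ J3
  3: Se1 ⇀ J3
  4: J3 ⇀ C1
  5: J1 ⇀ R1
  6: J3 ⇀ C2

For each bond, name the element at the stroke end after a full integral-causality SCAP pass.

bond 0 stroke→GY1
bond 1 stroke→GY1
bond 2 stroke→J2
bond 3 stroke→J3
bond 4 stroke→J3
bond 5 stroke→J1
bond 6 stroke→J3

#3 stroke→J3  (Se1 (Se) sets effort on bond)
#4 stroke→J3  (C1 outputs effort q/C1)
#6 stroke→J3  (C2 outputs effort q/C2)
#2 stroke→J2  (J3 needs exactly one f-in)
#1 stroke→GY1  (0-jn J2 has e-setter on 2)
#0 stroke→GY1  (GY1: gyrator matches bond 1)
#5 stroke→J1  (only one effort-in slot at J1)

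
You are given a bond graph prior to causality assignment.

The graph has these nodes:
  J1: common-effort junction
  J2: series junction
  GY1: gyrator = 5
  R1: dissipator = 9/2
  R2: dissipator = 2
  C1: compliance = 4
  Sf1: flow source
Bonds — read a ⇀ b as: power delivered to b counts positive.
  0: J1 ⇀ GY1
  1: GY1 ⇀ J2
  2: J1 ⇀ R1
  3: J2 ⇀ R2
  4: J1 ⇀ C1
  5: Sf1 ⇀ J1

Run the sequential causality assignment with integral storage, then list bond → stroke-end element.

bond 0 →GY1
bond 1 →GY1
bond 2 →R1
bond 3 →J2
bond 4 →J1
bond 5 →Sf1

β5 |Sf1  (Sf1: flow source, stroke at near end)
β4 |J1  (prefer integral on C1)
β0 |GY1  (common-e at J1 fixed by 4)
β2 |R1  (J1 effort already set via bond 4)
β1 |GY1  (GY1: gyrator matches bond 0)
β3 |J2  (J2: bond 1 brought flow, rest push out)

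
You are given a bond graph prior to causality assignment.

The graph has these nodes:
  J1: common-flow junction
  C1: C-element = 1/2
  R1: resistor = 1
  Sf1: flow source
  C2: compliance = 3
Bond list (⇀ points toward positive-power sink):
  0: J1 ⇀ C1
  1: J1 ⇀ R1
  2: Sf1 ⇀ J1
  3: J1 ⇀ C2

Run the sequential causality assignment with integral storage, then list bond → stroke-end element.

#0 stroke at J1
#1 stroke at J1
#2 stroke at Sf1
#3 stroke at J1

β2 →Sf1  (Sf1: flow source, stroke at near end)
β0 →J1  (common-f at J1 fixed by 2)
β1 →J1  (J1: bond 2 brought flow, rest push out)
β3 →J1  (1-jn J1 has f-setter on 2)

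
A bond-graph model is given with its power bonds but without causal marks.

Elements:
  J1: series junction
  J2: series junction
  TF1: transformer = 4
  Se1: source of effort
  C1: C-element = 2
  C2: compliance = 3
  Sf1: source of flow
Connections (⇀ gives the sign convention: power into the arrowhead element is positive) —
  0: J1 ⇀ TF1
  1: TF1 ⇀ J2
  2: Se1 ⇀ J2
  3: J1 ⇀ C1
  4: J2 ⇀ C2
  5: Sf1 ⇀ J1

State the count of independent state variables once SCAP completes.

b2 stroke→J2  (Se1: effort source, stroke at far end)
b5 stroke→Sf1  (Sf1 (Sf) sets flow on bond)
b0 stroke→J1  (J1: bond 5 brought flow, rest push out)
b3 stroke→J1  (common-f at J1 fixed by 5)
b1 stroke→TF1  (TF1 one-in-one-out from 0)
b4 stroke→J2  (1-jn J2 has f-setter on 1)

2  (C1, C2 all integral)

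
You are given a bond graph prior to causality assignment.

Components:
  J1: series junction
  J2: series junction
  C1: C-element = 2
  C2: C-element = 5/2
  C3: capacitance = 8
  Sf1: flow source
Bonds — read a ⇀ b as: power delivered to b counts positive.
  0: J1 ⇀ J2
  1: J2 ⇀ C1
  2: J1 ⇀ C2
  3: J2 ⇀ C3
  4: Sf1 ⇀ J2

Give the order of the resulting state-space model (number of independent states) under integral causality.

3  (C1, C2, C3 all integral)

b4 |Sf1  (source Sf1 imposes f)
b0 |J2  (J2 flow already set via bond 4)
b1 |J2  (common-f at J2 fixed by 4)
b3 |J2  (common-f at J2 fixed by 4)
b2 |J1  (1-jn J1 has f-setter on 0)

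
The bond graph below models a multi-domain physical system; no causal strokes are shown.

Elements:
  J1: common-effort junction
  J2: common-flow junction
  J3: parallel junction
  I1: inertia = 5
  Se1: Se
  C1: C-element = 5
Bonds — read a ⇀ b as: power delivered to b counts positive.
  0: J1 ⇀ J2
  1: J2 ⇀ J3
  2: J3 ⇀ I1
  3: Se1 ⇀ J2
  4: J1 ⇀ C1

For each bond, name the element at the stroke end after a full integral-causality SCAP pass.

b0 stroke→J2
b1 stroke→J3
b2 stroke→I1
b3 stroke→J2
b4 stroke→J1

b3 →J2  (Se1: effort source, stroke at far end)
b2 →I1  (I1 integral (f out))
b1 →J3  (J3 needs exactly one e-in)
b0 →J2  (common-f at J2 fixed by 1)
b4 →J1  (J1: last free bond brings effort in)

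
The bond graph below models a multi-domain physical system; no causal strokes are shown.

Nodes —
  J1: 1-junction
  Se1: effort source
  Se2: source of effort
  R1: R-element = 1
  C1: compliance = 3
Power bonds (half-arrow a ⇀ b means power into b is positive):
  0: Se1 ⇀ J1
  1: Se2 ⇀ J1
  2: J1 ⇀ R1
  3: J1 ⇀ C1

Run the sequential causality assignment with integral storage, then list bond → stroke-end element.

bond 0 stroke→J1
bond 1 stroke→J1
bond 2 stroke→R1
bond 3 stroke→J1

β0 →J1  (Se1 (Se) sets effort on bond)
β1 →J1  (Se2: effort source, stroke at far end)
β3 →J1  (prefer integral on C1)
β2 →R1  (J1 needs exactly one f-in)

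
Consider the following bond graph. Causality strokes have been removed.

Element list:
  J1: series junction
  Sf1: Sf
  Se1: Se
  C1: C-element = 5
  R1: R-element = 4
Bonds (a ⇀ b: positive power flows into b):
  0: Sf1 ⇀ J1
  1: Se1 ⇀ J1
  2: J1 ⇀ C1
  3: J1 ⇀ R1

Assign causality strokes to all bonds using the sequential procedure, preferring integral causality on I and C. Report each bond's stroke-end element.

b0 →Sf1  (Sf1 fixes flow; stroke at Sf1)
b1 →J1  (Se1 fixes effort; stroke away)
b2 →J1  (J1 flow already set via bond 0)
b3 →J1  (common-f at J1 fixed by 0)

bond 0 |Sf1
bond 1 |J1
bond 2 |J1
bond 3 |J1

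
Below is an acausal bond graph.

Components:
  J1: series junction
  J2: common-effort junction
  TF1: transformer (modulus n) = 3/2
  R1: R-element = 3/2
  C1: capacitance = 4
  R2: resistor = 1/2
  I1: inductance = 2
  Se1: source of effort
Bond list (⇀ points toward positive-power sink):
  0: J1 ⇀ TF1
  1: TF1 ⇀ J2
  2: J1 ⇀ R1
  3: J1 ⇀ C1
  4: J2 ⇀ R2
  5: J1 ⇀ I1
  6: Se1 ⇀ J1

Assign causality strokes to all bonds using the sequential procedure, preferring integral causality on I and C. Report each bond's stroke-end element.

b0 stroke→J1
b1 stroke→TF1
b2 stroke→J1
b3 stroke→J1
b4 stroke→J2
b5 stroke→I1
b6 stroke→J1

#6 stroke at J1  (Se1 (Se) sets effort on bond)
#3 stroke at J1  (C1: C, integral causality)
#5 stroke at I1  (I1 outputs flow p/I1)
#0 stroke at J1  (J1: bond 5 brought flow, rest push out)
#2 stroke at J1  (1-jn J1 has f-setter on 5)
#1 stroke at TF1  (TF1: transformer flips bond 0)
#4 stroke at J2  (closing 0-jn rule on J2)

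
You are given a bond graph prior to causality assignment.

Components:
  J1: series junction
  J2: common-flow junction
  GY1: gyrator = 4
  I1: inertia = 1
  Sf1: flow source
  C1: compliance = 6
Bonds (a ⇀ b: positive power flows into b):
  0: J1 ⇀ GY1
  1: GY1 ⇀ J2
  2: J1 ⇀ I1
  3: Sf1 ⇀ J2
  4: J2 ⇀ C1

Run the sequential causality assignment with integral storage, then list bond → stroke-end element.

bond 0 →J1
bond 1 →J2
bond 2 →I1
bond 3 →Sf1
bond 4 →J2

#3 →Sf1  (Sf1: flow source, stroke at near end)
#1 →J2  (J2 flow already set via bond 3)
#4 →J2  (1-jn J2 has f-setter on 3)
#0 →J1  (GY GY1: same side as bond 1)
#2 →I1  (closing 1-jn rule on J1)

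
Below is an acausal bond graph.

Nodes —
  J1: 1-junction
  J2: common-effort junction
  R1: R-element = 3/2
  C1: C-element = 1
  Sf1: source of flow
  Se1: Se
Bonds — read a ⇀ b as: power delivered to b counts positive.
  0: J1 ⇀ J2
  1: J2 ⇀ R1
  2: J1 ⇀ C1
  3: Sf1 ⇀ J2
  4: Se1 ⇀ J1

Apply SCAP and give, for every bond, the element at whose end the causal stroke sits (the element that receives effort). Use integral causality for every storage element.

#0 stroke at J2
#1 stroke at R1
#2 stroke at J1
#3 stroke at Sf1
#4 stroke at J1

β3 →Sf1  (Sf1 fixes flow; stroke at Sf1)
β4 →J1  (source Se1 imposes e)
β2 →J1  (C1 integral (e out))
β0 →J2  (only one flow-in slot at J1)
β1 →R1  (J2 effort already set via bond 0)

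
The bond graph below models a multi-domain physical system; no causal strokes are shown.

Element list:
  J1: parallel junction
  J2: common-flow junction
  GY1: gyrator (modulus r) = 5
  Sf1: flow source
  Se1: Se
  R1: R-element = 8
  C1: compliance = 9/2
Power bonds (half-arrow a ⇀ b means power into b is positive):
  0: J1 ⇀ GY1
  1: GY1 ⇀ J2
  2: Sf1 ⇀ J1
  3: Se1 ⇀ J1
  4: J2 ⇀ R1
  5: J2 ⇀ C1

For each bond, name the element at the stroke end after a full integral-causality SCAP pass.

β2 →Sf1  (Sf1 fixes flow; stroke at Sf1)
β3 →J1  (Se1 (Se) sets effort on bond)
β0 →GY1  (J1 effort already set via bond 3)
β1 →GY1  (GY1 both-in/both-out from 0)
β4 →J2  (common-f at J2 fixed by 1)
β5 →J2  (1-jn J2 has f-setter on 1)

β0 stroke at GY1
β1 stroke at GY1
β2 stroke at Sf1
β3 stroke at J1
β4 stroke at J2
β5 stroke at J2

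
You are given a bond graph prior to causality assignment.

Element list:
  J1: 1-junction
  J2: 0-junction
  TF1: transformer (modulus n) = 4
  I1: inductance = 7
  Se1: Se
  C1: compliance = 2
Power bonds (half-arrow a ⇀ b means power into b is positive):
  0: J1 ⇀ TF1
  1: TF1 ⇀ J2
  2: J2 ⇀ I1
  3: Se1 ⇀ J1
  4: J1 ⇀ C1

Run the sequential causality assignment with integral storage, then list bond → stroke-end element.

#3 |J1  (source Se1 imposes e)
#2 |I1  (I1 integral (f out))
#1 |J2  (only one effort-in slot at J2)
#0 |TF1  (through TF1, causality passes straight; one stroke at TF1)
#4 |J1  (1-jn J1 has f-setter on 0)

bond 0 stroke at TF1
bond 1 stroke at J2
bond 2 stroke at I1
bond 3 stroke at J1
bond 4 stroke at J1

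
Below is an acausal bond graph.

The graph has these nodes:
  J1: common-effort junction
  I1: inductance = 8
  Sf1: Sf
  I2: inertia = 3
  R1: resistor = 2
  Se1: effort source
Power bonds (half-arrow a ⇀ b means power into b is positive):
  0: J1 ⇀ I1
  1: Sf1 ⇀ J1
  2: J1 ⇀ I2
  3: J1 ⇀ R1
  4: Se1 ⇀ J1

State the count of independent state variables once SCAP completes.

bond 1 →Sf1  (Sf1 (Sf) sets flow on bond)
bond 4 →J1  (Se1 (Se) sets effort on bond)
bond 0 →I1  (J1: bond 4 brought effort, rest push out)
bond 2 →I2  (common-e at J1 fixed by 4)
bond 3 →R1  (J1 effort already set via bond 4)

2  (I1, I2 all integral)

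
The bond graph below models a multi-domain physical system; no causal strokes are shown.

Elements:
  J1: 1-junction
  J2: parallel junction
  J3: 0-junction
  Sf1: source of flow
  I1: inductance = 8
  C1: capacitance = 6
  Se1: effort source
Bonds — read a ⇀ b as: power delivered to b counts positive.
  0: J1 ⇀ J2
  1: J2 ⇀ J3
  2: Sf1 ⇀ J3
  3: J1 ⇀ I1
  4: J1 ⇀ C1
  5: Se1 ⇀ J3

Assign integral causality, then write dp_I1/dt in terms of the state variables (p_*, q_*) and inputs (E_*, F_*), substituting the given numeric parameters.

dp_I1/dt = -E_Se1 - q_C1/6

b2 stroke at Sf1  (Sf1 fixes flow; stroke at Sf1)
b5 stroke at J3  (Se1 (Se) sets effort on bond)
b1 stroke at J2  (0-jn J3 has e-setter on 5)
b0 stroke at J1  (J2 effort already set via bond 1)
b3 stroke at I1  (I1: I, integral causality)
b4 stroke at J1  (1-jn J1 has f-setter on 3)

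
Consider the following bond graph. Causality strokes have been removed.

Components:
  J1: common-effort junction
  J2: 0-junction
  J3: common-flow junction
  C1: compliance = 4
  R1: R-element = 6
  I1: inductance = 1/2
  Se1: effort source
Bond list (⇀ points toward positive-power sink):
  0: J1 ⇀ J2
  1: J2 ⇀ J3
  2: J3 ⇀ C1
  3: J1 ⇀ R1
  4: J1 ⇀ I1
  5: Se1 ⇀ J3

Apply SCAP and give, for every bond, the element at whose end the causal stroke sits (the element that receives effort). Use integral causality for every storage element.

b5 stroke→J3  (Se1: effort source, stroke at far end)
b2 stroke→J3  (C1: C, integral causality)
b1 stroke→J2  (J3 needs exactly one f-in)
b0 stroke→J1  (common-e at J2 fixed by 1)
b3 stroke→R1  (common-e at J1 fixed by 0)
b4 stroke→I1  (J1: bond 0 brought effort, rest push out)

b0 stroke at J1
b1 stroke at J2
b2 stroke at J3
b3 stroke at R1
b4 stroke at I1
b5 stroke at J3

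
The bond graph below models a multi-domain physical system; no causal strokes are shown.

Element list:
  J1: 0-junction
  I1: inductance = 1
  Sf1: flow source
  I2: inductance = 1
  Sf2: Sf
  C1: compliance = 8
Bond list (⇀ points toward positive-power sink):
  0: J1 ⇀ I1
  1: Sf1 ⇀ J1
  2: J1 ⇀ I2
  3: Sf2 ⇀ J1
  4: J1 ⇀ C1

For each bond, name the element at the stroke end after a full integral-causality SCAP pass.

β0 |I1
β1 |Sf1
β2 |I2
β3 |Sf2
β4 |J1

#1 |Sf1  (Sf1: flow source, stroke at near end)
#3 |Sf2  (source Sf2 imposes f)
#0 |I1  (I1: I, integral causality)
#2 |I2  (I2 outputs flow p/I2)
#4 |J1  (J1: last free bond brings effort in)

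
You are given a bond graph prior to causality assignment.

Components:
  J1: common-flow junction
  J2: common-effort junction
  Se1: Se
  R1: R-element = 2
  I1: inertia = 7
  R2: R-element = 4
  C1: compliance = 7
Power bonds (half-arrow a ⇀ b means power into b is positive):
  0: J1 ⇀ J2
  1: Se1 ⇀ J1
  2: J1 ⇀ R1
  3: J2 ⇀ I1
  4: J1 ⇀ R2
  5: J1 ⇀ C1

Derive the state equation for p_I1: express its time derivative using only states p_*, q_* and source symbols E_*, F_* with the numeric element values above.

bond 1 →J1  (source Se1 imposes e)
bond 3 →I1  (I1 integral (f out))
bond 0 →J2  (J2: last free bond brings effort in)
bond 2 →J1  (1-jn J1 has f-setter on 0)
bond 4 →J1  (1-jn J1 has f-setter on 0)
bond 5 →J1  (J1: bond 0 brought flow, rest push out)

dp_I1/dt = E_Se1 - 6*p_I1/7 - q_C1/7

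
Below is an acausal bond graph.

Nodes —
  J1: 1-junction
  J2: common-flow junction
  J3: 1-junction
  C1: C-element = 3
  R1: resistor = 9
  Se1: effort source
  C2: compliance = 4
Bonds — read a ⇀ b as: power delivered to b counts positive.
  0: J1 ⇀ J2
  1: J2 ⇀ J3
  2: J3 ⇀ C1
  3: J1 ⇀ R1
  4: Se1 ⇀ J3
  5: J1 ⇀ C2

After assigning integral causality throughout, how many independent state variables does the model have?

2  (C1, C2 all integral)

β4 |J3  (Se1: effort source, stroke at far end)
β2 |J3  (C1: C, integral causality)
β1 |J2  (only one flow-in slot at J3)
β0 |J1  (closing 1-jn rule on J2)
β5 |J1  (prefer integral on C2)
β3 |R1  (J1: last free bond brings flow in)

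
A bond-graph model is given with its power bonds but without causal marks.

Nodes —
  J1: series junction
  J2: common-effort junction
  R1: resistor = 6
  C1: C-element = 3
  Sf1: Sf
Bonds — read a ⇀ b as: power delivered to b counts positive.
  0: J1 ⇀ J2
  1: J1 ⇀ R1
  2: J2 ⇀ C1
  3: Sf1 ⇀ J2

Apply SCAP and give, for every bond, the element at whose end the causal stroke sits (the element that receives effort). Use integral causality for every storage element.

b0 →J1
b1 →R1
b2 →J2
b3 →Sf1

b3 |Sf1  (Sf1: flow source, stroke at near end)
b2 |J2  (C1 integral (e out))
b0 |J1  (common-e at J2 fixed by 2)
b1 |R1  (J1: last free bond brings flow in)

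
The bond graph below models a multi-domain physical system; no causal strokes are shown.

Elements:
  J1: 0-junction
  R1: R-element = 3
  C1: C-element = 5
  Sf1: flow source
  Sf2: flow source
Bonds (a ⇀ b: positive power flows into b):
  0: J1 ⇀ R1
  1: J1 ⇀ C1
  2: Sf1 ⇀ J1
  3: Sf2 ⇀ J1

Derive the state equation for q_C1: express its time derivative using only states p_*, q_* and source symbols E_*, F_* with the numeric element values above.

dq_C1/dt = F_Sf1 + F_Sf2 - q_C1/15

b2 |Sf1  (Sf1 (Sf) sets flow on bond)
b3 |Sf2  (source Sf2 imposes f)
b1 |J1  (C1: C, integral causality)
b0 |R1  (common-e at J1 fixed by 1)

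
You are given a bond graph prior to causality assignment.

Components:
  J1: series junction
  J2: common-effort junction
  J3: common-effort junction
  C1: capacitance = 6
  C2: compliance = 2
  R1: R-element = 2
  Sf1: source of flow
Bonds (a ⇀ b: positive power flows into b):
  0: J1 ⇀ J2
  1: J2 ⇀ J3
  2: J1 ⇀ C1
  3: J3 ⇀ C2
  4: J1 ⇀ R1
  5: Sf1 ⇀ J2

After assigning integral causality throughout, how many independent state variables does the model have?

#5 stroke→Sf1  (Sf1 (Sf) sets flow on bond)
#2 stroke→J1  (C1 integral (e out))
#3 stroke→J3  (C2 integral (e out))
#1 stroke→J2  (J3 effort already set via bond 3)
#0 stroke→J1  (J2 effort already set via bond 1)
#4 stroke→R1  (J1 needs exactly one f-in)

2  (C1, C2 all integral)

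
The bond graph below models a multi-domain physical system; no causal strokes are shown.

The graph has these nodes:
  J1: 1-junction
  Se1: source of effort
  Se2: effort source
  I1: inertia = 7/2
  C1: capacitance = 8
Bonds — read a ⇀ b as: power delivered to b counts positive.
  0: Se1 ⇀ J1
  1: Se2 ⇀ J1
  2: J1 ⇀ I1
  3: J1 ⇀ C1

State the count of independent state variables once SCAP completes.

#0 |J1  (Se1 fixes effort; stroke away)
#1 |J1  (Se2 fixes effort; stroke away)
#2 |I1  (I1: I, integral causality)
#3 |J1  (J1: bond 2 brought flow, rest push out)

2  (C1, I1 all integral)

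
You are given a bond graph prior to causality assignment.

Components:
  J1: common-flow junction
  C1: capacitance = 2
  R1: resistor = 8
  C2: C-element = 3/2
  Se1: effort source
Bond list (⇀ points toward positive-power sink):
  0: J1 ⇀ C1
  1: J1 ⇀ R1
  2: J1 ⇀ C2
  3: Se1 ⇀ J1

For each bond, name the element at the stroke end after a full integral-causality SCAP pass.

#0 →J1
#1 →R1
#2 →J1
#3 →J1

β3 stroke at J1  (source Se1 imposes e)
β0 stroke at J1  (C1: C, integral causality)
β2 stroke at J1  (C2 integral (e out))
β1 stroke at R1  (J1: last free bond brings flow in)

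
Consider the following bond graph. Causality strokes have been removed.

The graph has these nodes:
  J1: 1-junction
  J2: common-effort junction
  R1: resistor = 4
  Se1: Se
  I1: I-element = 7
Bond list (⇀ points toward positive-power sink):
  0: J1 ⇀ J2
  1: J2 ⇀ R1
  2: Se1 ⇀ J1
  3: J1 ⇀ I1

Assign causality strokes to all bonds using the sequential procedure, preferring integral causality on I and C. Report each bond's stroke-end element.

β2 |J1  (source Se1 imposes e)
β3 |I1  (I1: I, integral causality)
β0 |J1  (J1: bond 3 brought flow, rest push out)
β1 |J2  (J2 needs exactly one e-in)

b0 →J1
b1 →J2
b2 →J1
b3 →I1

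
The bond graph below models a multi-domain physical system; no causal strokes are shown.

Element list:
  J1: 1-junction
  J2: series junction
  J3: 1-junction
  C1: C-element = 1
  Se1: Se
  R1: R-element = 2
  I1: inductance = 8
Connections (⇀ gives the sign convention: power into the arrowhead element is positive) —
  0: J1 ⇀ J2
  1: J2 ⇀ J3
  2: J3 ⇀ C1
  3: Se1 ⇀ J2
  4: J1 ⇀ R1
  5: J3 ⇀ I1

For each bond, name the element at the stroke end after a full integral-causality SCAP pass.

b0 stroke→J2
b1 stroke→J3
b2 stroke→J3
b3 stroke→J2
b4 stroke→J1
b5 stroke→I1

β3 |J2  (Se1: effort source, stroke at far end)
β2 |J3  (C1: C, integral causality)
β5 |I1  (prefer integral on I1)
β1 |J3  (J3: bond 5 brought flow, rest push out)
β0 |J2  (1-jn J2 has f-setter on 1)
β4 |J1  (J1 flow already set via bond 0)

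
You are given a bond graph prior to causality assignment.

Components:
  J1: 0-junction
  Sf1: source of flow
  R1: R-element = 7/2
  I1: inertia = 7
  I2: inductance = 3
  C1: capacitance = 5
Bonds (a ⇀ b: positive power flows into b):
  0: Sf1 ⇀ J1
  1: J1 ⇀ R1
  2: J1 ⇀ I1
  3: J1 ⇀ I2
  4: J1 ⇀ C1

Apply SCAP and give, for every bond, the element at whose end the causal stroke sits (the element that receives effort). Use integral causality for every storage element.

β0 |Sf1  (Sf1 fixes flow; stroke at Sf1)
β2 |I1  (I1 outputs flow p/I1)
β3 |I2  (I2 outputs flow p/I2)
β4 |J1  (C1: C, integral causality)
β1 |R1  (common-e at J1 fixed by 4)

#0 →Sf1
#1 →R1
#2 →I1
#3 →I2
#4 →J1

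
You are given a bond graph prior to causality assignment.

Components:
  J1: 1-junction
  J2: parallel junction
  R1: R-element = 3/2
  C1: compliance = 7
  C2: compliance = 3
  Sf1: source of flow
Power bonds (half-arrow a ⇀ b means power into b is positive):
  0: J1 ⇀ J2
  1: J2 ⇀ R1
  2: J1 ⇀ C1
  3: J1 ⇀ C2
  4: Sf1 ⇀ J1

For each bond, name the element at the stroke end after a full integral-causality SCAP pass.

b0 →J1
b1 →J2
b2 →J1
b3 →J1
b4 →Sf1

bond 4 |Sf1  (Sf1: flow source, stroke at near end)
bond 0 |J1  (J1: bond 4 brought flow, rest push out)
bond 2 |J1  (1-jn J1 has f-setter on 4)
bond 3 |J1  (J1 flow already set via bond 4)
bond 1 |J2  (J2: last free bond brings effort in)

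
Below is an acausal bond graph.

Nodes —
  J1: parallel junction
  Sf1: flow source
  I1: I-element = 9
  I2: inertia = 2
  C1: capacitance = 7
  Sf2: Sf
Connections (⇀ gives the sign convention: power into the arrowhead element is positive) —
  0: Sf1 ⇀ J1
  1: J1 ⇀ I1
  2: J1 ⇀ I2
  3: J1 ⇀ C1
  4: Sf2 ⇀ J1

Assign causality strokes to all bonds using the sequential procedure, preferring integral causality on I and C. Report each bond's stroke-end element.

#0 →Sf1  (Sf1: flow source, stroke at near end)
#4 →Sf2  (Sf2: flow source, stroke at near end)
#1 →I1  (I1: I, integral causality)
#2 →I2  (I2 integral (f out))
#3 →J1  (J1: last free bond brings effort in)

b0 →Sf1
b1 →I1
b2 →I2
b3 →J1
b4 →Sf2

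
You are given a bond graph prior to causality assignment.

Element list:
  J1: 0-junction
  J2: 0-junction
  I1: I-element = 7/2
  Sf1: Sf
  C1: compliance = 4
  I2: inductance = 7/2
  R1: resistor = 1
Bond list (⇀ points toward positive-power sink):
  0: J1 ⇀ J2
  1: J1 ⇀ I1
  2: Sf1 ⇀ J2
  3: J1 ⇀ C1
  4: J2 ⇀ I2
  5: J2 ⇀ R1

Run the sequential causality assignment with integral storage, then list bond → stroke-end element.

bond 0 stroke→J2
bond 1 stroke→I1
bond 2 stroke→Sf1
bond 3 stroke→J1
bond 4 stroke→I2
bond 5 stroke→R1

bond 2 |Sf1  (Sf1: flow source, stroke at near end)
bond 1 |I1  (prefer integral on I1)
bond 3 |J1  (C1: C, integral causality)
bond 0 |J2  (J1: bond 3 brought effort, rest push out)
bond 4 |I2  (J2 effort already set via bond 0)
bond 5 |R1  (J2 effort already set via bond 0)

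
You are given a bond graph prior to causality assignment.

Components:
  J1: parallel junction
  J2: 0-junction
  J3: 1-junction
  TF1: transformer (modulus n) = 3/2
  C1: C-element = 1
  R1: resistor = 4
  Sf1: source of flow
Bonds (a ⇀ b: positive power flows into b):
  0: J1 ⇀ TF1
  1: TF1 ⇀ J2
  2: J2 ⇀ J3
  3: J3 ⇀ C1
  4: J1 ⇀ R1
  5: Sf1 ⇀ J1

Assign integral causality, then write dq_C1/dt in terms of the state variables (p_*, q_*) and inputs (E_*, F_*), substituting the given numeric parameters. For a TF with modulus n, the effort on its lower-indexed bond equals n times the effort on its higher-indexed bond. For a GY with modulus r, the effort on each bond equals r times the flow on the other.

bond 5 →Sf1  (Sf1: flow source, stroke at near end)
bond 3 →J3  (prefer integral on C1)
bond 2 →J2  (only one flow-in slot at J3)
bond 1 →TF1  (J2 effort already set via bond 2)
bond 0 →J1  (TF1 one-in-one-out from 1)
bond 4 →R1  (J1: bond 0 brought effort, rest push out)

dq_C1/dt = 3*F_Sf1/2 - 9*q_C1/16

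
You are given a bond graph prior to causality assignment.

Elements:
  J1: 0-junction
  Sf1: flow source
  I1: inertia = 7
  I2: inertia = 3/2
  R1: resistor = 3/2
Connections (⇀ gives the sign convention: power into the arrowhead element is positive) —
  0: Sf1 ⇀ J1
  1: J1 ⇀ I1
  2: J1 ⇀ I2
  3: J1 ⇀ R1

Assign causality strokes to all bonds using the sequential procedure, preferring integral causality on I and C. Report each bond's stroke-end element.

b0 →Sf1
b1 →I1
b2 →I2
b3 →J1

bond 0 →Sf1  (Sf1 (Sf) sets flow on bond)
bond 1 →I1  (I1: I, integral causality)
bond 2 →I2  (I2 integral (f out))
bond 3 →J1  (closing 0-jn rule on J1)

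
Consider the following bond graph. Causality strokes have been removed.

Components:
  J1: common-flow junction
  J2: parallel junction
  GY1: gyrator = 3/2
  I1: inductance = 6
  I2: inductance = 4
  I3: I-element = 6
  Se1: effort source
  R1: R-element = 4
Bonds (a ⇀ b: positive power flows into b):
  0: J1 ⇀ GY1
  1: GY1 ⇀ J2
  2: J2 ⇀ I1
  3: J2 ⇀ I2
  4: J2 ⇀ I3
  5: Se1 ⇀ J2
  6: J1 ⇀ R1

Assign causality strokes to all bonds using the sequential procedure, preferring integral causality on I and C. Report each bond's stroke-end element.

β5 stroke→J2  (Se1 fixes effort; stroke away)
β1 stroke→GY1  (0-jn J2 has e-setter on 5)
β2 stroke→I1  (J2: bond 5 brought effort, rest push out)
β3 stroke→I2  (J2: bond 5 brought effort, rest push out)
β4 stroke→I3  (J2: bond 5 brought effort, rest push out)
β0 stroke→GY1  (GY1: gyrator matches bond 1)
β6 stroke→J1  (common-f at J1 fixed by 0)

bond 0 stroke→GY1
bond 1 stroke→GY1
bond 2 stroke→I1
bond 3 stroke→I2
bond 4 stroke→I3
bond 5 stroke→J2
bond 6 stroke→J1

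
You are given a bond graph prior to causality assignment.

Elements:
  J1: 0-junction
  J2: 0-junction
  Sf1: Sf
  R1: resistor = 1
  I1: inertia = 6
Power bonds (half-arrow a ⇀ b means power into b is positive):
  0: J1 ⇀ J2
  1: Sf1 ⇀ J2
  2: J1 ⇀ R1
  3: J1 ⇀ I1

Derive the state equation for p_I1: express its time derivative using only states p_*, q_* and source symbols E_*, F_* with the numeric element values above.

dp_I1/dt = F_Sf1 - p_I1/6

β1 stroke→Sf1  (Sf1 fixes flow; stroke at Sf1)
β0 stroke→J2  (closing 0-jn rule on J2)
β3 stroke→I1  (prefer integral on I1)
β2 stroke→J1  (closing 0-jn rule on J1)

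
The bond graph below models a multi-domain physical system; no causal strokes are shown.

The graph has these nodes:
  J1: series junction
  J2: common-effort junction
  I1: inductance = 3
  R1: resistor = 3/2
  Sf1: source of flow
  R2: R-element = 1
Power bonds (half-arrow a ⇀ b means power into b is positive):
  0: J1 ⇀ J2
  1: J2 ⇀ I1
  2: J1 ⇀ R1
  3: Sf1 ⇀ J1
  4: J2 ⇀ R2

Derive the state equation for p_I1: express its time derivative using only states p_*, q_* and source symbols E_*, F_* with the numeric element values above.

#3 stroke at Sf1  (Sf1 (Sf) sets flow on bond)
#0 stroke at J1  (J1: bond 3 brought flow, rest push out)
#2 stroke at J1  (1-jn J1 has f-setter on 3)
#1 stroke at I1  (prefer integral on I1)
#4 stroke at J2  (only one effort-in slot at J2)

dp_I1/dt = F_Sf1 - p_I1/3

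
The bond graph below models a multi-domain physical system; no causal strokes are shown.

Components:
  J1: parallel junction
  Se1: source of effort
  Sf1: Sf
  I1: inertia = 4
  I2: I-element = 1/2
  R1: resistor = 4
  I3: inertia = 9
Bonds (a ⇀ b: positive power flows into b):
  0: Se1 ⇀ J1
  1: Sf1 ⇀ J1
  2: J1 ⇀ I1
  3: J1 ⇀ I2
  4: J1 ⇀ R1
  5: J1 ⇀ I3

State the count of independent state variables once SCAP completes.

3  (I1, I2, I3 all integral)

bond 0 stroke at J1  (Se1 fixes effort; stroke away)
bond 1 stroke at Sf1  (Sf1 fixes flow; stroke at Sf1)
bond 2 stroke at I1  (J1 effort already set via bond 0)
bond 3 stroke at I2  (0-jn J1 has e-setter on 0)
bond 4 stroke at R1  (J1 effort already set via bond 0)
bond 5 stroke at I3  (J1: bond 0 brought effort, rest push out)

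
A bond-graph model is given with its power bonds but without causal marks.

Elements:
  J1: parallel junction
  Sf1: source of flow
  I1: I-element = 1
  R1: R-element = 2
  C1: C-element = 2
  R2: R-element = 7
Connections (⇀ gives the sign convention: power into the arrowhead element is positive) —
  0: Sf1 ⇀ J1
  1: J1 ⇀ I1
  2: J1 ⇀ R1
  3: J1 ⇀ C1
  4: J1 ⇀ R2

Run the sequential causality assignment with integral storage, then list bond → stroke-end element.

bond 0 →Sf1
bond 1 →I1
bond 2 →R1
bond 3 →J1
bond 4 →R2

b0 |Sf1  (source Sf1 imposes f)
b1 |I1  (I1 outputs flow p/I1)
b3 |J1  (C1 outputs effort q/C1)
b2 |R1  (common-e at J1 fixed by 3)
b4 |R2  (J1 effort already set via bond 3)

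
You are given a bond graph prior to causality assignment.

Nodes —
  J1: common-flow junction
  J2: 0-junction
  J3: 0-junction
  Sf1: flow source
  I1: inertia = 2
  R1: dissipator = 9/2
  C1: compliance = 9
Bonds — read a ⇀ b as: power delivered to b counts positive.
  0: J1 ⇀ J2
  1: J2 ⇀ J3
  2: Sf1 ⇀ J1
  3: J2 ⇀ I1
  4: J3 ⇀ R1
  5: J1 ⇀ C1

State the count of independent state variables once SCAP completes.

2  (C1, I1 all integral)

#2 |Sf1  (Sf1 fixes flow; stroke at Sf1)
#0 |J1  (common-f at J1 fixed by 2)
#5 |J1  (common-f at J1 fixed by 2)
#3 |I1  (prefer integral on I1)
#1 |J2  (J2 needs exactly one e-in)
#4 |J3  (closing 0-jn rule on J3)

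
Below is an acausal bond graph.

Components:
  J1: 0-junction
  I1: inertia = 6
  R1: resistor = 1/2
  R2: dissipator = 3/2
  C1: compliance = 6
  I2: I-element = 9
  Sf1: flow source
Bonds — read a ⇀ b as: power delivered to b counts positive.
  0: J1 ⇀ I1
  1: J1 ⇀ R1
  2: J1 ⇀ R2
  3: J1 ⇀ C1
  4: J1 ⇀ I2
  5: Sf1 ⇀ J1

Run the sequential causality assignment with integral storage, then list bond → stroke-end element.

b5 stroke at Sf1  (Sf1 fixes flow; stroke at Sf1)
b0 stroke at I1  (I1 outputs flow p/I1)
b3 stroke at J1  (prefer integral on C1)
b1 stroke at R1  (common-e at J1 fixed by 3)
b2 stroke at R2  (common-e at J1 fixed by 3)
b4 stroke at I2  (J1: bond 3 brought effort, rest push out)

b0 |I1
b1 |R1
b2 |R2
b3 |J1
b4 |I2
b5 |Sf1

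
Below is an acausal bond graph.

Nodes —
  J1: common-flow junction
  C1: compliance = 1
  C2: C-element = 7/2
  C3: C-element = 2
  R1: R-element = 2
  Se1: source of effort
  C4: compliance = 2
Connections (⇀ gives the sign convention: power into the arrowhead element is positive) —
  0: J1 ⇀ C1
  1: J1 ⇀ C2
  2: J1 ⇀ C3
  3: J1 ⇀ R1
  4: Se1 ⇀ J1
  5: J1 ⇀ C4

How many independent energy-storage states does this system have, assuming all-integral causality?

4  (C1, C2, C3, C4 all integral)

#4 →J1  (Se1: effort source, stroke at far end)
#0 →J1  (C1 outputs effort q/C1)
#1 →J1  (C2 outputs effort q/C2)
#2 →J1  (prefer integral on C3)
#5 →J1  (C4 integral (e out))
#3 →R1  (J1: last free bond brings flow in)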